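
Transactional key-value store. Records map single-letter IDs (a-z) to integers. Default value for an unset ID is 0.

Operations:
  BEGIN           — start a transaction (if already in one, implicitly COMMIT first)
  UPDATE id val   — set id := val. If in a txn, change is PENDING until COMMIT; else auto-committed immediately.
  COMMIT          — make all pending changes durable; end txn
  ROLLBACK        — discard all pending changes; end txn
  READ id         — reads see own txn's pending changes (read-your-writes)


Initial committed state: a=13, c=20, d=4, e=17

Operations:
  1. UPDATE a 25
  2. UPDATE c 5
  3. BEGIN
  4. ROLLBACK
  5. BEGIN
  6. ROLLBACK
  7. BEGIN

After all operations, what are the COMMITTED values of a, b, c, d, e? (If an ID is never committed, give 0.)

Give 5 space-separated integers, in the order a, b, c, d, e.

Answer: 25 0 5 4 17

Derivation:
Initial committed: {a=13, c=20, d=4, e=17}
Op 1: UPDATE a=25 (auto-commit; committed a=25)
Op 2: UPDATE c=5 (auto-commit; committed c=5)
Op 3: BEGIN: in_txn=True, pending={}
Op 4: ROLLBACK: discarded pending []; in_txn=False
Op 5: BEGIN: in_txn=True, pending={}
Op 6: ROLLBACK: discarded pending []; in_txn=False
Op 7: BEGIN: in_txn=True, pending={}
Final committed: {a=25, c=5, d=4, e=17}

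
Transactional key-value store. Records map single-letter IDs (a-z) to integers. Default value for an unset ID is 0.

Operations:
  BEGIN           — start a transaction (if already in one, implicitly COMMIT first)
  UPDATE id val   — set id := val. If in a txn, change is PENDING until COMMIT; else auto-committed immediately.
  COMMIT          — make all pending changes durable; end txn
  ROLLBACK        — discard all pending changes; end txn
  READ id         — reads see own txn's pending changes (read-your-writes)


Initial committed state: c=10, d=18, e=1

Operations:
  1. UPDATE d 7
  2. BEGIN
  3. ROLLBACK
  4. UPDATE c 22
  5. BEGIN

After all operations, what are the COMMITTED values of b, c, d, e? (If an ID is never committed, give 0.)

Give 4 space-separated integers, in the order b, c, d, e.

Answer: 0 22 7 1

Derivation:
Initial committed: {c=10, d=18, e=1}
Op 1: UPDATE d=7 (auto-commit; committed d=7)
Op 2: BEGIN: in_txn=True, pending={}
Op 3: ROLLBACK: discarded pending []; in_txn=False
Op 4: UPDATE c=22 (auto-commit; committed c=22)
Op 5: BEGIN: in_txn=True, pending={}
Final committed: {c=22, d=7, e=1}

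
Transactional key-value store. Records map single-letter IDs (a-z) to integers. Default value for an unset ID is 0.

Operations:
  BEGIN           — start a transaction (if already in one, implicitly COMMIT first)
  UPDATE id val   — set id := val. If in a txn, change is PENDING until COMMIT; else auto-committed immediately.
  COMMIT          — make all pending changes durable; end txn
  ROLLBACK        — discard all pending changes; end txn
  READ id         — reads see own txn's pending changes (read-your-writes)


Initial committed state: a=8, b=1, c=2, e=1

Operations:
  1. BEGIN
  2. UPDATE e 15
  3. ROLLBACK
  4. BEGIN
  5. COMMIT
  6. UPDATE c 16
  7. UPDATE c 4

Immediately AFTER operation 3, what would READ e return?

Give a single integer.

Answer: 1

Derivation:
Initial committed: {a=8, b=1, c=2, e=1}
Op 1: BEGIN: in_txn=True, pending={}
Op 2: UPDATE e=15 (pending; pending now {e=15})
Op 3: ROLLBACK: discarded pending ['e']; in_txn=False
After op 3: visible(e) = 1 (pending={}, committed={a=8, b=1, c=2, e=1})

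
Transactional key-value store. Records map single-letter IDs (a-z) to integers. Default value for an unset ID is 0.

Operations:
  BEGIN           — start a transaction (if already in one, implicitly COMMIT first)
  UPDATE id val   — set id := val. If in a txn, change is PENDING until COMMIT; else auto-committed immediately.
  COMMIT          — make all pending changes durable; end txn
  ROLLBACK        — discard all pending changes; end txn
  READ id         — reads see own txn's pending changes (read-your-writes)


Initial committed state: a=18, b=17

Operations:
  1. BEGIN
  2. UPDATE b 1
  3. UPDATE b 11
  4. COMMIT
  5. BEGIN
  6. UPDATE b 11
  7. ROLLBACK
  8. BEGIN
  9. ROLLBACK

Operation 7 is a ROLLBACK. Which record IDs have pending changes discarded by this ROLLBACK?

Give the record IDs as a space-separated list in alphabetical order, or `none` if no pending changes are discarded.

Initial committed: {a=18, b=17}
Op 1: BEGIN: in_txn=True, pending={}
Op 2: UPDATE b=1 (pending; pending now {b=1})
Op 3: UPDATE b=11 (pending; pending now {b=11})
Op 4: COMMIT: merged ['b'] into committed; committed now {a=18, b=11}
Op 5: BEGIN: in_txn=True, pending={}
Op 6: UPDATE b=11 (pending; pending now {b=11})
Op 7: ROLLBACK: discarded pending ['b']; in_txn=False
Op 8: BEGIN: in_txn=True, pending={}
Op 9: ROLLBACK: discarded pending []; in_txn=False
ROLLBACK at op 7 discards: ['b']

Answer: b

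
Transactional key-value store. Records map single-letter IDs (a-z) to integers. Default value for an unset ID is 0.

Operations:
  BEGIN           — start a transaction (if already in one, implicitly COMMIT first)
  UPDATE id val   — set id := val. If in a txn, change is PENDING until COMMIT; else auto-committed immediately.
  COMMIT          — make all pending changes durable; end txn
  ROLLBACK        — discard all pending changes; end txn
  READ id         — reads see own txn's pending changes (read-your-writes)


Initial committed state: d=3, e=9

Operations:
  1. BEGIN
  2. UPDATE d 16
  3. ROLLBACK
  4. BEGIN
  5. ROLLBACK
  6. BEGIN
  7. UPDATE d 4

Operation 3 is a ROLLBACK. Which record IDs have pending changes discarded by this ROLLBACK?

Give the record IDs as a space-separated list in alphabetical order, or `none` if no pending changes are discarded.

Answer: d

Derivation:
Initial committed: {d=3, e=9}
Op 1: BEGIN: in_txn=True, pending={}
Op 2: UPDATE d=16 (pending; pending now {d=16})
Op 3: ROLLBACK: discarded pending ['d']; in_txn=False
Op 4: BEGIN: in_txn=True, pending={}
Op 5: ROLLBACK: discarded pending []; in_txn=False
Op 6: BEGIN: in_txn=True, pending={}
Op 7: UPDATE d=4 (pending; pending now {d=4})
ROLLBACK at op 3 discards: ['d']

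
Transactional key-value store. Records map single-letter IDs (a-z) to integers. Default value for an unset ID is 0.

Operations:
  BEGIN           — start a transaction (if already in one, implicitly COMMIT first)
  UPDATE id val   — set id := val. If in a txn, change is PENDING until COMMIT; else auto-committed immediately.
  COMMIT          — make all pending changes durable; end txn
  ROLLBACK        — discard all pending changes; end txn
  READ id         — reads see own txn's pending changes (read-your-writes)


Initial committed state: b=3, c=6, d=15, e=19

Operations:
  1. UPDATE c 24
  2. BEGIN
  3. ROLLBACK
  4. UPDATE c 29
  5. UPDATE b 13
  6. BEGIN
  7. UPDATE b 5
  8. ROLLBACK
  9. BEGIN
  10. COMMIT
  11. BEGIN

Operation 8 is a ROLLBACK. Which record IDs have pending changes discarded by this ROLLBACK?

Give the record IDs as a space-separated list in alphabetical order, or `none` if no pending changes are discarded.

Answer: b

Derivation:
Initial committed: {b=3, c=6, d=15, e=19}
Op 1: UPDATE c=24 (auto-commit; committed c=24)
Op 2: BEGIN: in_txn=True, pending={}
Op 3: ROLLBACK: discarded pending []; in_txn=False
Op 4: UPDATE c=29 (auto-commit; committed c=29)
Op 5: UPDATE b=13 (auto-commit; committed b=13)
Op 6: BEGIN: in_txn=True, pending={}
Op 7: UPDATE b=5 (pending; pending now {b=5})
Op 8: ROLLBACK: discarded pending ['b']; in_txn=False
Op 9: BEGIN: in_txn=True, pending={}
Op 10: COMMIT: merged [] into committed; committed now {b=13, c=29, d=15, e=19}
Op 11: BEGIN: in_txn=True, pending={}
ROLLBACK at op 8 discards: ['b']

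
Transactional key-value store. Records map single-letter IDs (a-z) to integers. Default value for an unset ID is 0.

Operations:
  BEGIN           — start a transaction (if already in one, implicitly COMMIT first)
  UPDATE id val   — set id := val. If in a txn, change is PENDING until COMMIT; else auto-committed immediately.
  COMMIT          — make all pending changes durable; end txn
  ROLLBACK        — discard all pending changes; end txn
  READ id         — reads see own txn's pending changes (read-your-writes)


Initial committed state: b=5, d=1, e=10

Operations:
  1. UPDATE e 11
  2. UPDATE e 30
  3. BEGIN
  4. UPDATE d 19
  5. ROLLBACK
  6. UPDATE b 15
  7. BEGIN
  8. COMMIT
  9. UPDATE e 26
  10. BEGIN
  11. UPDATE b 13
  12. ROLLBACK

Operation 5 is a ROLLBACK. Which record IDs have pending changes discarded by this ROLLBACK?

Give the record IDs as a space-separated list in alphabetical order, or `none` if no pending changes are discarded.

Answer: d

Derivation:
Initial committed: {b=5, d=1, e=10}
Op 1: UPDATE e=11 (auto-commit; committed e=11)
Op 2: UPDATE e=30 (auto-commit; committed e=30)
Op 3: BEGIN: in_txn=True, pending={}
Op 4: UPDATE d=19 (pending; pending now {d=19})
Op 5: ROLLBACK: discarded pending ['d']; in_txn=False
Op 6: UPDATE b=15 (auto-commit; committed b=15)
Op 7: BEGIN: in_txn=True, pending={}
Op 8: COMMIT: merged [] into committed; committed now {b=15, d=1, e=30}
Op 9: UPDATE e=26 (auto-commit; committed e=26)
Op 10: BEGIN: in_txn=True, pending={}
Op 11: UPDATE b=13 (pending; pending now {b=13})
Op 12: ROLLBACK: discarded pending ['b']; in_txn=False
ROLLBACK at op 5 discards: ['d']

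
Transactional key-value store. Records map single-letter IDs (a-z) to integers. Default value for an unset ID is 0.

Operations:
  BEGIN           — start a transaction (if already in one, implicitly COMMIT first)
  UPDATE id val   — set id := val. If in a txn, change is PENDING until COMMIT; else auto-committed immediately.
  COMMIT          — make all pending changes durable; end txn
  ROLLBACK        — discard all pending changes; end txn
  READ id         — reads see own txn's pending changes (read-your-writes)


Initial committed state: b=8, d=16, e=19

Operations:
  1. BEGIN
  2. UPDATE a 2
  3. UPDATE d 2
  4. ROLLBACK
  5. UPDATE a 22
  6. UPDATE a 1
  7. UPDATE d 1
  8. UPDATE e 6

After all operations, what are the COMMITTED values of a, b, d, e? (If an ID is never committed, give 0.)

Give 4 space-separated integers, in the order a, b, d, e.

Answer: 1 8 1 6

Derivation:
Initial committed: {b=8, d=16, e=19}
Op 1: BEGIN: in_txn=True, pending={}
Op 2: UPDATE a=2 (pending; pending now {a=2})
Op 3: UPDATE d=2 (pending; pending now {a=2, d=2})
Op 4: ROLLBACK: discarded pending ['a', 'd']; in_txn=False
Op 5: UPDATE a=22 (auto-commit; committed a=22)
Op 6: UPDATE a=1 (auto-commit; committed a=1)
Op 7: UPDATE d=1 (auto-commit; committed d=1)
Op 8: UPDATE e=6 (auto-commit; committed e=6)
Final committed: {a=1, b=8, d=1, e=6}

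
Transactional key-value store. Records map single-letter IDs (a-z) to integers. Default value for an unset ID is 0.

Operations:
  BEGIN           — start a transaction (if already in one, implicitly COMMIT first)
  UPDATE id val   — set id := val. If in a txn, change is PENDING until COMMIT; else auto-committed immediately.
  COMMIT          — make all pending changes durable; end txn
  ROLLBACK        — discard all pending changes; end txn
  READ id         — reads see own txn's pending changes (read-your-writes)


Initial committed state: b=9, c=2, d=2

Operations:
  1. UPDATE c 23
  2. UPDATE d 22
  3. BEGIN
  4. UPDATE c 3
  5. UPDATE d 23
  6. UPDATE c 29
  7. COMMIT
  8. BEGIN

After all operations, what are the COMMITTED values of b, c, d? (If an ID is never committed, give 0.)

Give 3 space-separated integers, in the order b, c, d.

Answer: 9 29 23

Derivation:
Initial committed: {b=9, c=2, d=2}
Op 1: UPDATE c=23 (auto-commit; committed c=23)
Op 2: UPDATE d=22 (auto-commit; committed d=22)
Op 3: BEGIN: in_txn=True, pending={}
Op 4: UPDATE c=3 (pending; pending now {c=3})
Op 5: UPDATE d=23 (pending; pending now {c=3, d=23})
Op 6: UPDATE c=29 (pending; pending now {c=29, d=23})
Op 7: COMMIT: merged ['c', 'd'] into committed; committed now {b=9, c=29, d=23}
Op 8: BEGIN: in_txn=True, pending={}
Final committed: {b=9, c=29, d=23}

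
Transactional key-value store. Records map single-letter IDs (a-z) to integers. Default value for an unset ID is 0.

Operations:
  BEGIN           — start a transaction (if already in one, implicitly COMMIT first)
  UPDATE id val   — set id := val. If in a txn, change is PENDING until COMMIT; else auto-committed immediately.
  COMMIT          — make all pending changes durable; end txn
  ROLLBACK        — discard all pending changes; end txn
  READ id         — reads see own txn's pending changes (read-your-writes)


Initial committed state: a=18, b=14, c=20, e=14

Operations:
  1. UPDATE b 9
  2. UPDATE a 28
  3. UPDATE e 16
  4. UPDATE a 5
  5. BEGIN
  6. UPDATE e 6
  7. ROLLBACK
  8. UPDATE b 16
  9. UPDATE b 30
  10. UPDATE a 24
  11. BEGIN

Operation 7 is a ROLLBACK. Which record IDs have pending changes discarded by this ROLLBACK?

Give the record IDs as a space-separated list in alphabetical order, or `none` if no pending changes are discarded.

Initial committed: {a=18, b=14, c=20, e=14}
Op 1: UPDATE b=9 (auto-commit; committed b=9)
Op 2: UPDATE a=28 (auto-commit; committed a=28)
Op 3: UPDATE e=16 (auto-commit; committed e=16)
Op 4: UPDATE a=5 (auto-commit; committed a=5)
Op 5: BEGIN: in_txn=True, pending={}
Op 6: UPDATE e=6 (pending; pending now {e=6})
Op 7: ROLLBACK: discarded pending ['e']; in_txn=False
Op 8: UPDATE b=16 (auto-commit; committed b=16)
Op 9: UPDATE b=30 (auto-commit; committed b=30)
Op 10: UPDATE a=24 (auto-commit; committed a=24)
Op 11: BEGIN: in_txn=True, pending={}
ROLLBACK at op 7 discards: ['e']

Answer: e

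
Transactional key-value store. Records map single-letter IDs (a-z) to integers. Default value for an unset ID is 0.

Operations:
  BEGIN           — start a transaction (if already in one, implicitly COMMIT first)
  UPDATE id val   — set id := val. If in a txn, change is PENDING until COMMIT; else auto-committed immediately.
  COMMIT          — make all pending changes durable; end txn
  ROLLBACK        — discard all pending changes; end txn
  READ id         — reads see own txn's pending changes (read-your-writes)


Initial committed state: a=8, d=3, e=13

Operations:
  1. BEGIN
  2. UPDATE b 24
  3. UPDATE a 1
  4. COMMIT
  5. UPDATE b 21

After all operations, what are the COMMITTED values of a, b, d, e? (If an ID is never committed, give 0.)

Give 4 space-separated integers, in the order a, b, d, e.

Initial committed: {a=8, d=3, e=13}
Op 1: BEGIN: in_txn=True, pending={}
Op 2: UPDATE b=24 (pending; pending now {b=24})
Op 3: UPDATE a=1 (pending; pending now {a=1, b=24})
Op 4: COMMIT: merged ['a', 'b'] into committed; committed now {a=1, b=24, d=3, e=13}
Op 5: UPDATE b=21 (auto-commit; committed b=21)
Final committed: {a=1, b=21, d=3, e=13}

Answer: 1 21 3 13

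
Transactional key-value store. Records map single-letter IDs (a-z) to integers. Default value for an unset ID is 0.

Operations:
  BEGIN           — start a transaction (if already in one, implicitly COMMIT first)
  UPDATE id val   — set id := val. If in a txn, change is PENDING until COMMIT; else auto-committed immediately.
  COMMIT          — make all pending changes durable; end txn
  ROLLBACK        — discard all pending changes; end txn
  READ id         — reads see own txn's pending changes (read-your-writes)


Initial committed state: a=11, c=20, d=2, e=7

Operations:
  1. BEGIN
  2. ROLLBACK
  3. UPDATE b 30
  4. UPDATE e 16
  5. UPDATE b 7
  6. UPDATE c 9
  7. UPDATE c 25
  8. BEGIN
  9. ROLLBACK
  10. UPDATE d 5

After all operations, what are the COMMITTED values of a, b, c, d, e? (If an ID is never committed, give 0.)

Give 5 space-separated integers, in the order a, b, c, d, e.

Answer: 11 7 25 5 16

Derivation:
Initial committed: {a=11, c=20, d=2, e=7}
Op 1: BEGIN: in_txn=True, pending={}
Op 2: ROLLBACK: discarded pending []; in_txn=False
Op 3: UPDATE b=30 (auto-commit; committed b=30)
Op 4: UPDATE e=16 (auto-commit; committed e=16)
Op 5: UPDATE b=7 (auto-commit; committed b=7)
Op 6: UPDATE c=9 (auto-commit; committed c=9)
Op 7: UPDATE c=25 (auto-commit; committed c=25)
Op 8: BEGIN: in_txn=True, pending={}
Op 9: ROLLBACK: discarded pending []; in_txn=False
Op 10: UPDATE d=5 (auto-commit; committed d=5)
Final committed: {a=11, b=7, c=25, d=5, e=16}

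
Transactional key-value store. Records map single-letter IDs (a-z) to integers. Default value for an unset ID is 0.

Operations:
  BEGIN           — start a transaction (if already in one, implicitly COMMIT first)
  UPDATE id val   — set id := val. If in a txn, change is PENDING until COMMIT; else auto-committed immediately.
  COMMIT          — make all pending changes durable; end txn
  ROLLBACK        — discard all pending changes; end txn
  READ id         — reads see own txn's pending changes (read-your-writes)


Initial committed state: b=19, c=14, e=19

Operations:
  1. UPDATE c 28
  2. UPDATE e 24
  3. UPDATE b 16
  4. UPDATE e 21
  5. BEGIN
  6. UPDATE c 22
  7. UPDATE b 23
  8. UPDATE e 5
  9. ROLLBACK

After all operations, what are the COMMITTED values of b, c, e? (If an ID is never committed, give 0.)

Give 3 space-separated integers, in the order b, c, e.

Answer: 16 28 21

Derivation:
Initial committed: {b=19, c=14, e=19}
Op 1: UPDATE c=28 (auto-commit; committed c=28)
Op 2: UPDATE e=24 (auto-commit; committed e=24)
Op 3: UPDATE b=16 (auto-commit; committed b=16)
Op 4: UPDATE e=21 (auto-commit; committed e=21)
Op 5: BEGIN: in_txn=True, pending={}
Op 6: UPDATE c=22 (pending; pending now {c=22})
Op 7: UPDATE b=23 (pending; pending now {b=23, c=22})
Op 8: UPDATE e=5 (pending; pending now {b=23, c=22, e=5})
Op 9: ROLLBACK: discarded pending ['b', 'c', 'e']; in_txn=False
Final committed: {b=16, c=28, e=21}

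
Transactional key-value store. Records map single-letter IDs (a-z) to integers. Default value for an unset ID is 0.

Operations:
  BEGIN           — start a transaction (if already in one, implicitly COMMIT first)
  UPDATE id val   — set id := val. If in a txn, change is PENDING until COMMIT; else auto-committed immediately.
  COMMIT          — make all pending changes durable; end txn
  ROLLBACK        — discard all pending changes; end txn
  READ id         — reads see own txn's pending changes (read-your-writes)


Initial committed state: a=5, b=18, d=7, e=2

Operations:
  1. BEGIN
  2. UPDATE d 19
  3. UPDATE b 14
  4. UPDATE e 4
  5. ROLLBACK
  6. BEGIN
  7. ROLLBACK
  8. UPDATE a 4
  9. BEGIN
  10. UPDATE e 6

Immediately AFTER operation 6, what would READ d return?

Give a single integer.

Answer: 7

Derivation:
Initial committed: {a=5, b=18, d=7, e=2}
Op 1: BEGIN: in_txn=True, pending={}
Op 2: UPDATE d=19 (pending; pending now {d=19})
Op 3: UPDATE b=14 (pending; pending now {b=14, d=19})
Op 4: UPDATE e=4 (pending; pending now {b=14, d=19, e=4})
Op 5: ROLLBACK: discarded pending ['b', 'd', 'e']; in_txn=False
Op 6: BEGIN: in_txn=True, pending={}
After op 6: visible(d) = 7 (pending={}, committed={a=5, b=18, d=7, e=2})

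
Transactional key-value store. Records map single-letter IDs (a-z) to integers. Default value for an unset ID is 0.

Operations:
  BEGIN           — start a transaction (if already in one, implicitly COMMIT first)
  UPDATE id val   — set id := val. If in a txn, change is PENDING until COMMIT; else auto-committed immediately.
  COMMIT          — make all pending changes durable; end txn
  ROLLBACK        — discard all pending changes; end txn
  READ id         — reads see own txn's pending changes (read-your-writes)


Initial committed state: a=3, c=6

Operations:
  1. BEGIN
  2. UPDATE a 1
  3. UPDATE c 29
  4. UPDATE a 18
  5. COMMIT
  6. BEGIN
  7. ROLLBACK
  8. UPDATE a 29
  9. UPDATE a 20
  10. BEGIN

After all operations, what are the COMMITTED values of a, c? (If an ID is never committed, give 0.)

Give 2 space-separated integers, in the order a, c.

Answer: 20 29

Derivation:
Initial committed: {a=3, c=6}
Op 1: BEGIN: in_txn=True, pending={}
Op 2: UPDATE a=1 (pending; pending now {a=1})
Op 3: UPDATE c=29 (pending; pending now {a=1, c=29})
Op 4: UPDATE a=18 (pending; pending now {a=18, c=29})
Op 5: COMMIT: merged ['a', 'c'] into committed; committed now {a=18, c=29}
Op 6: BEGIN: in_txn=True, pending={}
Op 7: ROLLBACK: discarded pending []; in_txn=False
Op 8: UPDATE a=29 (auto-commit; committed a=29)
Op 9: UPDATE a=20 (auto-commit; committed a=20)
Op 10: BEGIN: in_txn=True, pending={}
Final committed: {a=20, c=29}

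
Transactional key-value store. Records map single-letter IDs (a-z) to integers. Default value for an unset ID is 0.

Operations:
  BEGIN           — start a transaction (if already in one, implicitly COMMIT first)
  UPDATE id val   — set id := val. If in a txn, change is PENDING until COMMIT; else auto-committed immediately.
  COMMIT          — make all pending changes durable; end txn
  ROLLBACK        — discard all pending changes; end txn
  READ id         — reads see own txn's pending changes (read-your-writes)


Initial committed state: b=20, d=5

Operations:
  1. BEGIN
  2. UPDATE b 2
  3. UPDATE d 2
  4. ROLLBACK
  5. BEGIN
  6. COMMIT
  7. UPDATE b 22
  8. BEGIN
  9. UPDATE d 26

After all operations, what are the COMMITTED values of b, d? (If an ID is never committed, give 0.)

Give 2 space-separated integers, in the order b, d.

Initial committed: {b=20, d=5}
Op 1: BEGIN: in_txn=True, pending={}
Op 2: UPDATE b=2 (pending; pending now {b=2})
Op 3: UPDATE d=2 (pending; pending now {b=2, d=2})
Op 4: ROLLBACK: discarded pending ['b', 'd']; in_txn=False
Op 5: BEGIN: in_txn=True, pending={}
Op 6: COMMIT: merged [] into committed; committed now {b=20, d=5}
Op 7: UPDATE b=22 (auto-commit; committed b=22)
Op 8: BEGIN: in_txn=True, pending={}
Op 9: UPDATE d=26 (pending; pending now {d=26})
Final committed: {b=22, d=5}

Answer: 22 5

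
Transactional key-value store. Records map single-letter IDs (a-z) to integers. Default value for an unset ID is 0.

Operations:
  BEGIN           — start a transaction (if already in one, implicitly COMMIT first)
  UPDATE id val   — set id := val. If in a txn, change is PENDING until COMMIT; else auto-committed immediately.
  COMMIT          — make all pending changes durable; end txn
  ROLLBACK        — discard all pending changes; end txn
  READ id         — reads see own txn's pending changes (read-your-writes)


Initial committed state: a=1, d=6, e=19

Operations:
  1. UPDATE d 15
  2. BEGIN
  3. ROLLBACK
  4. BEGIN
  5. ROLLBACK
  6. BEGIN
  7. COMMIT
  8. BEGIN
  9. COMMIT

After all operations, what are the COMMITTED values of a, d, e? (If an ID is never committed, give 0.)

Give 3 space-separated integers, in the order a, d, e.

Initial committed: {a=1, d=6, e=19}
Op 1: UPDATE d=15 (auto-commit; committed d=15)
Op 2: BEGIN: in_txn=True, pending={}
Op 3: ROLLBACK: discarded pending []; in_txn=False
Op 4: BEGIN: in_txn=True, pending={}
Op 5: ROLLBACK: discarded pending []; in_txn=False
Op 6: BEGIN: in_txn=True, pending={}
Op 7: COMMIT: merged [] into committed; committed now {a=1, d=15, e=19}
Op 8: BEGIN: in_txn=True, pending={}
Op 9: COMMIT: merged [] into committed; committed now {a=1, d=15, e=19}
Final committed: {a=1, d=15, e=19}

Answer: 1 15 19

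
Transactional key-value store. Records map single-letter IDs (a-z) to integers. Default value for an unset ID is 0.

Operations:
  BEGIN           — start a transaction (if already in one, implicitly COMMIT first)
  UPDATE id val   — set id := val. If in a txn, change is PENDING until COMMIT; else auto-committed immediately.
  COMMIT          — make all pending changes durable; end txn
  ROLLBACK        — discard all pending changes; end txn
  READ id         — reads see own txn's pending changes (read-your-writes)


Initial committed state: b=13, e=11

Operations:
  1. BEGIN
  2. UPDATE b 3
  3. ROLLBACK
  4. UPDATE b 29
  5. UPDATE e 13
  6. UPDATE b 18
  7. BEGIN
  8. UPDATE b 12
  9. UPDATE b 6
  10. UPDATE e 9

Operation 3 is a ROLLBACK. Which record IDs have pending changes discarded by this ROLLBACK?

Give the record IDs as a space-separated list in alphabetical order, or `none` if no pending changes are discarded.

Initial committed: {b=13, e=11}
Op 1: BEGIN: in_txn=True, pending={}
Op 2: UPDATE b=3 (pending; pending now {b=3})
Op 3: ROLLBACK: discarded pending ['b']; in_txn=False
Op 4: UPDATE b=29 (auto-commit; committed b=29)
Op 5: UPDATE e=13 (auto-commit; committed e=13)
Op 6: UPDATE b=18 (auto-commit; committed b=18)
Op 7: BEGIN: in_txn=True, pending={}
Op 8: UPDATE b=12 (pending; pending now {b=12})
Op 9: UPDATE b=6 (pending; pending now {b=6})
Op 10: UPDATE e=9 (pending; pending now {b=6, e=9})
ROLLBACK at op 3 discards: ['b']

Answer: b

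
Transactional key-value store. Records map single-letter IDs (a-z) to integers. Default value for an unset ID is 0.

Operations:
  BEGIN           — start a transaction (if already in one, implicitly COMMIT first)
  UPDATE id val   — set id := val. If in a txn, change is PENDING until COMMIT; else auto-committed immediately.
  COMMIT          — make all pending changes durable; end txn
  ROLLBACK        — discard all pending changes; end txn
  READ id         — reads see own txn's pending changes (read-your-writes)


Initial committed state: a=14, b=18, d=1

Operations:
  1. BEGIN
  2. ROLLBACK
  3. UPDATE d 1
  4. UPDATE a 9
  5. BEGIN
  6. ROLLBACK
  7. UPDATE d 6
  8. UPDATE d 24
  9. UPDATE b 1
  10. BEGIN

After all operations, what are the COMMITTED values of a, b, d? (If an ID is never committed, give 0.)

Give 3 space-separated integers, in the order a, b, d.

Answer: 9 1 24

Derivation:
Initial committed: {a=14, b=18, d=1}
Op 1: BEGIN: in_txn=True, pending={}
Op 2: ROLLBACK: discarded pending []; in_txn=False
Op 3: UPDATE d=1 (auto-commit; committed d=1)
Op 4: UPDATE a=9 (auto-commit; committed a=9)
Op 5: BEGIN: in_txn=True, pending={}
Op 6: ROLLBACK: discarded pending []; in_txn=False
Op 7: UPDATE d=6 (auto-commit; committed d=6)
Op 8: UPDATE d=24 (auto-commit; committed d=24)
Op 9: UPDATE b=1 (auto-commit; committed b=1)
Op 10: BEGIN: in_txn=True, pending={}
Final committed: {a=9, b=1, d=24}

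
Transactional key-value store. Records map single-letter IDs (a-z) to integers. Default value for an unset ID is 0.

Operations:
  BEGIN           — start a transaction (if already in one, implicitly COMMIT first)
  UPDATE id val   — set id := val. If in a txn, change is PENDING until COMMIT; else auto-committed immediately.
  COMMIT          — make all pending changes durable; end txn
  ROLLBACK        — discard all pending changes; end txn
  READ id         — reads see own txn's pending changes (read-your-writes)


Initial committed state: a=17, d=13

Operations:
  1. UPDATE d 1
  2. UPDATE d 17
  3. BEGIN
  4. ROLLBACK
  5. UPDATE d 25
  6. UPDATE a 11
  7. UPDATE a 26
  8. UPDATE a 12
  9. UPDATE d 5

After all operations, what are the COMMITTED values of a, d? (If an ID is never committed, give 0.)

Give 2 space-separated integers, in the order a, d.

Answer: 12 5

Derivation:
Initial committed: {a=17, d=13}
Op 1: UPDATE d=1 (auto-commit; committed d=1)
Op 2: UPDATE d=17 (auto-commit; committed d=17)
Op 3: BEGIN: in_txn=True, pending={}
Op 4: ROLLBACK: discarded pending []; in_txn=False
Op 5: UPDATE d=25 (auto-commit; committed d=25)
Op 6: UPDATE a=11 (auto-commit; committed a=11)
Op 7: UPDATE a=26 (auto-commit; committed a=26)
Op 8: UPDATE a=12 (auto-commit; committed a=12)
Op 9: UPDATE d=5 (auto-commit; committed d=5)
Final committed: {a=12, d=5}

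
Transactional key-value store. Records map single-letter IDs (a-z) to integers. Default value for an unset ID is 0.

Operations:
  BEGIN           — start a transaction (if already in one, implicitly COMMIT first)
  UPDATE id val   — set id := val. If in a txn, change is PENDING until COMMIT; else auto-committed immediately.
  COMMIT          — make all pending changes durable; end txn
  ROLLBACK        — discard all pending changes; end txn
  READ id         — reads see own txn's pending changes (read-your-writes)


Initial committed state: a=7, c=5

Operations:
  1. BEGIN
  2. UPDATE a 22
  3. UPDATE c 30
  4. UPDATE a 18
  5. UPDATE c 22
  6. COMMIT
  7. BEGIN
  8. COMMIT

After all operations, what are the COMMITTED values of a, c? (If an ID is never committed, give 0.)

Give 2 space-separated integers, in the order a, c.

Answer: 18 22

Derivation:
Initial committed: {a=7, c=5}
Op 1: BEGIN: in_txn=True, pending={}
Op 2: UPDATE a=22 (pending; pending now {a=22})
Op 3: UPDATE c=30 (pending; pending now {a=22, c=30})
Op 4: UPDATE a=18 (pending; pending now {a=18, c=30})
Op 5: UPDATE c=22 (pending; pending now {a=18, c=22})
Op 6: COMMIT: merged ['a', 'c'] into committed; committed now {a=18, c=22}
Op 7: BEGIN: in_txn=True, pending={}
Op 8: COMMIT: merged [] into committed; committed now {a=18, c=22}
Final committed: {a=18, c=22}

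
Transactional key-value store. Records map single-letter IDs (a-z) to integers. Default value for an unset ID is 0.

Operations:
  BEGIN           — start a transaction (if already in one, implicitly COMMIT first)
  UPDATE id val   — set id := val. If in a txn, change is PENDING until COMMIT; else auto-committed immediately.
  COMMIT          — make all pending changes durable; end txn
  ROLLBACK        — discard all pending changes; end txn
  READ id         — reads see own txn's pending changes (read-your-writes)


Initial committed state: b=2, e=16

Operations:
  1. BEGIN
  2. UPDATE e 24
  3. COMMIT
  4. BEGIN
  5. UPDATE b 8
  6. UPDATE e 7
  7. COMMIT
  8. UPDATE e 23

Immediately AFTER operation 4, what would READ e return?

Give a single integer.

Initial committed: {b=2, e=16}
Op 1: BEGIN: in_txn=True, pending={}
Op 2: UPDATE e=24 (pending; pending now {e=24})
Op 3: COMMIT: merged ['e'] into committed; committed now {b=2, e=24}
Op 4: BEGIN: in_txn=True, pending={}
After op 4: visible(e) = 24 (pending={}, committed={b=2, e=24})

Answer: 24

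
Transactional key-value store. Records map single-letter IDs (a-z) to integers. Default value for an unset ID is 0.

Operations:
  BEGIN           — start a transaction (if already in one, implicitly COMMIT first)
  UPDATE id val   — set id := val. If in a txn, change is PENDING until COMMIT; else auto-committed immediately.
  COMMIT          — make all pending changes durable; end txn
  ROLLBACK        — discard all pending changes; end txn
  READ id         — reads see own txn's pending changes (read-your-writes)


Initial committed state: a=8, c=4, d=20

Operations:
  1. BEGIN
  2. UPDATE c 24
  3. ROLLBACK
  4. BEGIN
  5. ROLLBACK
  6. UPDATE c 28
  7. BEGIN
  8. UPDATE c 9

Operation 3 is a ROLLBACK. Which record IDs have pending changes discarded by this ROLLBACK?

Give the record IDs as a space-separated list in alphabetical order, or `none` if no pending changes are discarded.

Initial committed: {a=8, c=4, d=20}
Op 1: BEGIN: in_txn=True, pending={}
Op 2: UPDATE c=24 (pending; pending now {c=24})
Op 3: ROLLBACK: discarded pending ['c']; in_txn=False
Op 4: BEGIN: in_txn=True, pending={}
Op 5: ROLLBACK: discarded pending []; in_txn=False
Op 6: UPDATE c=28 (auto-commit; committed c=28)
Op 7: BEGIN: in_txn=True, pending={}
Op 8: UPDATE c=9 (pending; pending now {c=9})
ROLLBACK at op 3 discards: ['c']

Answer: c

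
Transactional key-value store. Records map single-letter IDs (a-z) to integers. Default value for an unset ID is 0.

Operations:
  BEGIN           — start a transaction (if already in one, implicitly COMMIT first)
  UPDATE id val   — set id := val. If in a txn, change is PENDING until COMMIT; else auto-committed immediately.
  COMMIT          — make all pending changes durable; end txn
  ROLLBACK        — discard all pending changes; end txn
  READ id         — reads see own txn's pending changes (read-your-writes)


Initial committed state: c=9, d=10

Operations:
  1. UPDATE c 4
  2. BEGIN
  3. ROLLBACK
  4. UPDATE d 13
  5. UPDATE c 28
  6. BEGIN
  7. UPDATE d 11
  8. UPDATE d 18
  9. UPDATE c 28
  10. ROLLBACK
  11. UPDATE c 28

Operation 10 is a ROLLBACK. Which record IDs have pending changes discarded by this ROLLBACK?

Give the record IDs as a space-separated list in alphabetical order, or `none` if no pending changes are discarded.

Answer: c d

Derivation:
Initial committed: {c=9, d=10}
Op 1: UPDATE c=4 (auto-commit; committed c=4)
Op 2: BEGIN: in_txn=True, pending={}
Op 3: ROLLBACK: discarded pending []; in_txn=False
Op 4: UPDATE d=13 (auto-commit; committed d=13)
Op 5: UPDATE c=28 (auto-commit; committed c=28)
Op 6: BEGIN: in_txn=True, pending={}
Op 7: UPDATE d=11 (pending; pending now {d=11})
Op 8: UPDATE d=18 (pending; pending now {d=18})
Op 9: UPDATE c=28 (pending; pending now {c=28, d=18})
Op 10: ROLLBACK: discarded pending ['c', 'd']; in_txn=False
Op 11: UPDATE c=28 (auto-commit; committed c=28)
ROLLBACK at op 10 discards: ['c', 'd']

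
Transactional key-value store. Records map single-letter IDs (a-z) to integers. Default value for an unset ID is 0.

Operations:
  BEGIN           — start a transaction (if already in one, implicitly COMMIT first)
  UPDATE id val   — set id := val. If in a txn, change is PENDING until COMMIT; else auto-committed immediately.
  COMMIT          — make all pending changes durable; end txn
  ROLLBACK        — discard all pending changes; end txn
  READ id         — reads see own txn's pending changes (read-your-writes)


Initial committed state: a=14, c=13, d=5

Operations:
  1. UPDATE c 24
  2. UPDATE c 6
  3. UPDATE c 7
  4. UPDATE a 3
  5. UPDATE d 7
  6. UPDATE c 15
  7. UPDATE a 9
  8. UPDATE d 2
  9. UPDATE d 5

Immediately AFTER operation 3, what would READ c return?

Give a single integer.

Answer: 7

Derivation:
Initial committed: {a=14, c=13, d=5}
Op 1: UPDATE c=24 (auto-commit; committed c=24)
Op 2: UPDATE c=6 (auto-commit; committed c=6)
Op 3: UPDATE c=7 (auto-commit; committed c=7)
After op 3: visible(c) = 7 (pending={}, committed={a=14, c=7, d=5})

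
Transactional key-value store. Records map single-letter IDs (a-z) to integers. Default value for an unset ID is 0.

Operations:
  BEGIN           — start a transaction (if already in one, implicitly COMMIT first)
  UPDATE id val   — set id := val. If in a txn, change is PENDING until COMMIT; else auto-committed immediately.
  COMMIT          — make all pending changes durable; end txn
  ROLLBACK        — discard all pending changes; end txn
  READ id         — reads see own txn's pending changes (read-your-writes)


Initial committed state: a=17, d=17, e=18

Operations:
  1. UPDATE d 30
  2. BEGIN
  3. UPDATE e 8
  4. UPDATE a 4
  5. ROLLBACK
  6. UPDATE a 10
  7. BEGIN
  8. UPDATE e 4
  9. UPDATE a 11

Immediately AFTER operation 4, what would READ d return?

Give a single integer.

Initial committed: {a=17, d=17, e=18}
Op 1: UPDATE d=30 (auto-commit; committed d=30)
Op 2: BEGIN: in_txn=True, pending={}
Op 3: UPDATE e=8 (pending; pending now {e=8})
Op 4: UPDATE a=4 (pending; pending now {a=4, e=8})
After op 4: visible(d) = 30 (pending={a=4, e=8}, committed={a=17, d=30, e=18})

Answer: 30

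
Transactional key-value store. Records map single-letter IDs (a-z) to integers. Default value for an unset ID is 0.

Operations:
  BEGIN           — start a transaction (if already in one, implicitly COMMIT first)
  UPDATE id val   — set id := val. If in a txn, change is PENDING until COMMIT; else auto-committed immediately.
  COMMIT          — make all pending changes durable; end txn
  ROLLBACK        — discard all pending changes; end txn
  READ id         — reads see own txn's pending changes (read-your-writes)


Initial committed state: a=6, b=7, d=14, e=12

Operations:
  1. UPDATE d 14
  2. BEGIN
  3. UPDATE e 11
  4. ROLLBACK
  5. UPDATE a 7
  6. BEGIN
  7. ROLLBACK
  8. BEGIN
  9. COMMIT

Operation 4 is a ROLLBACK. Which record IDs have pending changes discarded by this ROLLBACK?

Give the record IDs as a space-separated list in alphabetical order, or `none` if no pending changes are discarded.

Initial committed: {a=6, b=7, d=14, e=12}
Op 1: UPDATE d=14 (auto-commit; committed d=14)
Op 2: BEGIN: in_txn=True, pending={}
Op 3: UPDATE e=11 (pending; pending now {e=11})
Op 4: ROLLBACK: discarded pending ['e']; in_txn=False
Op 5: UPDATE a=7 (auto-commit; committed a=7)
Op 6: BEGIN: in_txn=True, pending={}
Op 7: ROLLBACK: discarded pending []; in_txn=False
Op 8: BEGIN: in_txn=True, pending={}
Op 9: COMMIT: merged [] into committed; committed now {a=7, b=7, d=14, e=12}
ROLLBACK at op 4 discards: ['e']

Answer: e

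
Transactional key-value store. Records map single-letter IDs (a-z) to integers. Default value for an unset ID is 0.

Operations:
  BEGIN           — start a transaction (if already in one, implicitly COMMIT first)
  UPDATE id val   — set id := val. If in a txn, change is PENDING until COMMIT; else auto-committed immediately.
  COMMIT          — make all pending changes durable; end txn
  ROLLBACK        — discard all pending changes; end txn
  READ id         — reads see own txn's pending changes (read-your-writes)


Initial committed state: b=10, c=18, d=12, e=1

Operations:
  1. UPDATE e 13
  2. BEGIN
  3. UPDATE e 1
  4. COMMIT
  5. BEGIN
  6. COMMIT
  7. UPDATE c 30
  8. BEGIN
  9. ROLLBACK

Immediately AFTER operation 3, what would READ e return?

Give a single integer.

Initial committed: {b=10, c=18, d=12, e=1}
Op 1: UPDATE e=13 (auto-commit; committed e=13)
Op 2: BEGIN: in_txn=True, pending={}
Op 3: UPDATE e=1 (pending; pending now {e=1})
After op 3: visible(e) = 1 (pending={e=1}, committed={b=10, c=18, d=12, e=13})

Answer: 1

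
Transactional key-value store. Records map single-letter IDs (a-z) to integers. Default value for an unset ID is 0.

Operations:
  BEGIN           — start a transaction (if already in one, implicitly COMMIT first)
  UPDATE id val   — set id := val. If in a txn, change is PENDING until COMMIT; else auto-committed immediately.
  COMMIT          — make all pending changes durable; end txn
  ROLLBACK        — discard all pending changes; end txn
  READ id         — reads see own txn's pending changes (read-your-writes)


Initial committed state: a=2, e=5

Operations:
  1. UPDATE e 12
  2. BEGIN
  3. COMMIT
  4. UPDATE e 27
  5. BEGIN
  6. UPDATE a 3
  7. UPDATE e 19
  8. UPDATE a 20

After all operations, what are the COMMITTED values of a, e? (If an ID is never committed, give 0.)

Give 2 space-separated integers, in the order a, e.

Answer: 2 27

Derivation:
Initial committed: {a=2, e=5}
Op 1: UPDATE e=12 (auto-commit; committed e=12)
Op 2: BEGIN: in_txn=True, pending={}
Op 3: COMMIT: merged [] into committed; committed now {a=2, e=12}
Op 4: UPDATE e=27 (auto-commit; committed e=27)
Op 5: BEGIN: in_txn=True, pending={}
Op 6: UPDATE a=3 (pending; pending now {a=3})
Op 7: UPDATE e=19 (pending; pending now {a=3, e=19})
Op 8: UPDATE a=20 (pending; pending now {a=20, e=19})
Final committed: {a=2, e=27}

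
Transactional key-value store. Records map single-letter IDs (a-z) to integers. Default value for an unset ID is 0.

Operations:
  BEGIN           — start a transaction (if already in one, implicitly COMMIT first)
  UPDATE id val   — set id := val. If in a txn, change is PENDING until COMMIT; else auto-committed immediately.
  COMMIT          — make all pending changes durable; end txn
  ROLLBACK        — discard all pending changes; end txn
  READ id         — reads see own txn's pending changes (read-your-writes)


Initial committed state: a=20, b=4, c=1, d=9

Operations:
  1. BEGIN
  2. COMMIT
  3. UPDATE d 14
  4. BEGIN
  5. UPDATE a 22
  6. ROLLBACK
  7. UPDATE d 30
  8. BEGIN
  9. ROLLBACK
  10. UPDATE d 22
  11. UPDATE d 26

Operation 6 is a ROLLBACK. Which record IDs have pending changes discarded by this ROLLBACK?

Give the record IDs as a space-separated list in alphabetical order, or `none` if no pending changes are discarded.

Answer: a

Derivation:
Initial committed: {a=20, b=4, c=1, d=9}
Op 1: BEGIN: in_txn=True, pending={}
Op 2: COMMIT: merged [] into committed; committed now {a=20, b=4, c=1, d=9}
Op 3: UPDATE d=14 (auto-commit; committed d=14)
Op 4: BEGIN: in_txn=True, pending={}
Op 5: UPDATE a=22 (pending; pending now {a=22})
Op 6: ROLLBACK: discarded pending ['a']; in_txn=False
Op 7: UPDATE d=30 (auto-commit; committed d=30)
Op 8: BEGIN: in_txn=True, pending={}
Op 9: ROLLBACK: discarded pending []; in_txn=False
Op 10: UPDATE d=22 (auto-commit; committed d=22)
Op 11: UPDATE d=26 (auto-commit; committed d=26)
ROLLBACK at op 6 discards: ['a']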